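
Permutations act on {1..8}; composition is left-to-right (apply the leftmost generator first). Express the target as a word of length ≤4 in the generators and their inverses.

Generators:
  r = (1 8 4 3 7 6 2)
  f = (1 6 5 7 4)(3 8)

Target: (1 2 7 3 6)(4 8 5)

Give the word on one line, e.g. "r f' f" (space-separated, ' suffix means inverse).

r' f f

  after r': (1 2 6 7 3 4 8)
  after f: (1 2 5 7 8 6 4 3)
  after f: (1 2 7 3 6)(4 8 5)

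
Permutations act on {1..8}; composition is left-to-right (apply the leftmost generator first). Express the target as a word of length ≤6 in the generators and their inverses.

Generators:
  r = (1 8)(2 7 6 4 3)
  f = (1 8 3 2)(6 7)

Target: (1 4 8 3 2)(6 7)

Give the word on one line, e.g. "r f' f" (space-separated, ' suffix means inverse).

  after r': (1 8)(2 3 4 6 7)
  after f': (2 8)(3 4 7)
  after r': (1 8 3 6 7 4 2)
  after f: (1 3 7 4)(2 8)
  after r': (1 4 8 3 2)(6 7)

r' f' r' f r'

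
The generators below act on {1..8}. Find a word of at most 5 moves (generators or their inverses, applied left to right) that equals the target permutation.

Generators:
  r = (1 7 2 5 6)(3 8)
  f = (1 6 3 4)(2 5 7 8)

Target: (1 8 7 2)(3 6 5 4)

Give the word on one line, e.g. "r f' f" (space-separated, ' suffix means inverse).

r r f'

  after r: (1 7 2 5 6)(3 8)
  after r: (1 2 6 7 5)
  after f': (1 8 7 2)(3 6 5 4)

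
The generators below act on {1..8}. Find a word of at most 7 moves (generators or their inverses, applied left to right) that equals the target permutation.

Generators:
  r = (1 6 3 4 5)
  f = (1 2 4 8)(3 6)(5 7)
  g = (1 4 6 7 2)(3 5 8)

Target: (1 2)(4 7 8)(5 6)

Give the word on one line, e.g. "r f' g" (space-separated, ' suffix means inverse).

g f' g f r'

  after g: (1 4 6 7 2)(3 5 8)
  after f': (1 2 8 6 5 4 3 7)
  after g: (2 3)(4 5 6 8 7)
  after f: (1 2 6)(3 4 7 8 5)
  after r': (1 2)(4 7 8)(5 6)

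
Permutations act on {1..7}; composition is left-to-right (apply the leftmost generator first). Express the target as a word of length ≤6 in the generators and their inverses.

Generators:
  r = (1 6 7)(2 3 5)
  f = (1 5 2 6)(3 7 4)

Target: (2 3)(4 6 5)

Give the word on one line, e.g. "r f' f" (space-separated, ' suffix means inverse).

f r f f

  after f: (1 5 2 6)(3 7 4)
  after r: (1 2 7 4 5 3)
  after f: (1 6)(2 4)(3 5 7)
  after f: (2 3)(4 6 5)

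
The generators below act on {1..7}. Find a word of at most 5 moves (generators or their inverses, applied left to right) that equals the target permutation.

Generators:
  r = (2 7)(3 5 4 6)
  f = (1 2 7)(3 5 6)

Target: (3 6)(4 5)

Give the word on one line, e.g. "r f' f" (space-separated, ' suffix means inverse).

  after r': (2 7)(3 6 4 5)
  after f: (1 2)(4 6)
  after r: (1 7 2)(3 5 4)
  after f: (3 6)(4 5)

r' f r f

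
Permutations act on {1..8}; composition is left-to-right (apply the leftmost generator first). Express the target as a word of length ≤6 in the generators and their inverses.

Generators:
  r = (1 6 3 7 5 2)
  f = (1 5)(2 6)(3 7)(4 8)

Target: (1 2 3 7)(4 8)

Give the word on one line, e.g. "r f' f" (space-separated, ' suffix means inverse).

f r' f r' f

  after f: (1 5)(2 6)(3 7)(4 8)
  after r': (1 7 6 5 2)(4 8)
  after f: (1 3 7 2 5 6)
  after r': (1 6 2 7 5)
  after f: (1 2 3 7)(4 8)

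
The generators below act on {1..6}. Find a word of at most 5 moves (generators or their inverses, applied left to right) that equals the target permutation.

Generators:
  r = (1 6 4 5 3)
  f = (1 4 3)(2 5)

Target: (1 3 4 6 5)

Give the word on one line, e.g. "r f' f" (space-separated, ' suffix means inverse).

r f f r' r'

  after r: (1 6 4 5 3)
  after f: (1 6 3 4 2 5)
  after f: (1 6)(4 5)
  after r': (3 5 6)
  after r': (1 3 4 6 5)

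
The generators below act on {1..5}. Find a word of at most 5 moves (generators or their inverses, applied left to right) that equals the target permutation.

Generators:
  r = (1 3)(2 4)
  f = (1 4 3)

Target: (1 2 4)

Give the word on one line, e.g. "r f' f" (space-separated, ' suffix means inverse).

r' f' r f f

  after r': (1 3)(2 4)
  after f': (1 4 2)
  after r: (1 2 3)
  after f: (1 2)(3 4)
  after f: (1 2 4)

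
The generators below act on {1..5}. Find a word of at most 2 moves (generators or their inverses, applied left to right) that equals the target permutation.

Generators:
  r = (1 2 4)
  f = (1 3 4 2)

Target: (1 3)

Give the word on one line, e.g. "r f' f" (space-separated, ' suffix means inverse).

r' f'

  after r': (1 4 2)
  after f': (1 3)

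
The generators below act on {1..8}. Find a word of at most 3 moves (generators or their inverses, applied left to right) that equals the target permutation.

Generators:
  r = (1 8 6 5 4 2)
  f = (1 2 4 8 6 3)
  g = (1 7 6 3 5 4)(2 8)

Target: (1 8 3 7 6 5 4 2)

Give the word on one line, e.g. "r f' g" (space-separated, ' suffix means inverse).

  after f: (1 2 4 8 6 3)
  after g: (1 8 3 7 6 5 4 2)

f g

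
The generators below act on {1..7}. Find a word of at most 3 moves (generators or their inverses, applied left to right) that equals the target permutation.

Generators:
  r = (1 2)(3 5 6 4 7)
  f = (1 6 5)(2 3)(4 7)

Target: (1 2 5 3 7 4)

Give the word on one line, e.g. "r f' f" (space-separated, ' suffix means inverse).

  after r': (1 2)(3 7 4 6 5)
  after f: (1 3 4 5 2 6)
  after f: (1 2 5 3 7 4)

r' f f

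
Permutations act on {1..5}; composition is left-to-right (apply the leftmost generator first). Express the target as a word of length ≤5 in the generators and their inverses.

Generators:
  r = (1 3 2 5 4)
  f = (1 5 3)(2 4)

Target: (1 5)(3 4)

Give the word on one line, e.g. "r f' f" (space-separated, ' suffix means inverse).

  after r': (1 4 5 2 3)
  after f: (1 2)(3 5 4)
  after r': (1 3 2 4)
  after f': (1 5)(3 4)

r' f r' f'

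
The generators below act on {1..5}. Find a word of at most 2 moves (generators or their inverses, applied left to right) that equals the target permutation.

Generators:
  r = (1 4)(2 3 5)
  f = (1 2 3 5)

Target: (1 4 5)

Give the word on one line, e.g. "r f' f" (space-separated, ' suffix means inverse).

r f'

  after r: (1 4)(2 3 5)
  after f': (1 4 5)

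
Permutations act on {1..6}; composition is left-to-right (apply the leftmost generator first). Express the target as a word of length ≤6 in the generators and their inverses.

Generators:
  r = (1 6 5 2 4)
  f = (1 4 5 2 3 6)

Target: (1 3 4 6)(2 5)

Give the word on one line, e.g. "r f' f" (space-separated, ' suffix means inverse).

  after r: (1 6 5 2 4)
  after f: (2 5 3 6)
  after r: (1 6 4)(3 5)
  after f': (1 3 4 6)(2 5)

r f r f'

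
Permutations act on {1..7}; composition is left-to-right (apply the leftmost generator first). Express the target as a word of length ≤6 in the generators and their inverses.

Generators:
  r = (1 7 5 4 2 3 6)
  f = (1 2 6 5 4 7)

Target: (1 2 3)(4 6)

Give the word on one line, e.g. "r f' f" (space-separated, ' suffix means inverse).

  after f: (1 2 6 5 4 7)
  after f: (1 6 4)(2 5 7)
  after f: (1 5)(2 4)(6 7)
  after r: (1 4 3 6 5 7)
  after r: (1 2 3)(4 6)

f f f r r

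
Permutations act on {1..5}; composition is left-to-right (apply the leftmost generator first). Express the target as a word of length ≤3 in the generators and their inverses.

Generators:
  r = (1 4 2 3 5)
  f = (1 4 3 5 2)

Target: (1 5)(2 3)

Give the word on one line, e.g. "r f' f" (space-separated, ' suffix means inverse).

  after f: (1 4 3 5 2)
  after r': (2 5 4)
  after r': (1 5)(2 3)

f r' r'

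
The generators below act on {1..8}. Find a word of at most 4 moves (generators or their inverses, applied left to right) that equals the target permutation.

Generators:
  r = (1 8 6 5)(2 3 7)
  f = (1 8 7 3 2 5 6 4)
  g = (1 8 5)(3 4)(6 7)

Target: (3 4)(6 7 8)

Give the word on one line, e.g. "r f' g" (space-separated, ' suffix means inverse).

  after g: (1 8 5)(3 4)(6 7)
  after r: (1 6 2 3 4 7 5 8)
  after r: (1 5 6 3 4 2 7)
  after r: (3 4)(6 7 8)

g r r r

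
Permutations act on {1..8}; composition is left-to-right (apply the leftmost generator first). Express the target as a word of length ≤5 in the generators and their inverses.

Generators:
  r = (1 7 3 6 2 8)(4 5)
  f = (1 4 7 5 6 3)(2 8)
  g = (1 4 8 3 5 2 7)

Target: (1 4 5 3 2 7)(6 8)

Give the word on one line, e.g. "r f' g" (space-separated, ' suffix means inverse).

  after f': (1 3 6 5 7 4)(2 8)
  after r: (1 6 4 7 5 3 2)
  after f': (1 5 6)(2 3 8)
  after r': (1 4 5 3 2 7)(6 8)

f' r f' r'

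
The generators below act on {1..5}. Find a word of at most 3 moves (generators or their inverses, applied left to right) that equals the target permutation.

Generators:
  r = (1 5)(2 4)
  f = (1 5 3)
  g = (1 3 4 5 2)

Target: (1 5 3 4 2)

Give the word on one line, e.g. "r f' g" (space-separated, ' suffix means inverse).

g' f g'

  after g': (1 2 5 4 3)
  after f: (1 2 3 5 4)
  after g': (1 5 3 4 2)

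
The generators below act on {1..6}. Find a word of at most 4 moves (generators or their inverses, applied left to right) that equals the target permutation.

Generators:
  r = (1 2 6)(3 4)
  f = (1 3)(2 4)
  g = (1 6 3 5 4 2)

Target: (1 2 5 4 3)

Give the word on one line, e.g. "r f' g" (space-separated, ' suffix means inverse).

f r g

  after f: (1 3)(2 4)
  after r: (1 4 6)(2 3)
  after g: (1 2 5 4 3)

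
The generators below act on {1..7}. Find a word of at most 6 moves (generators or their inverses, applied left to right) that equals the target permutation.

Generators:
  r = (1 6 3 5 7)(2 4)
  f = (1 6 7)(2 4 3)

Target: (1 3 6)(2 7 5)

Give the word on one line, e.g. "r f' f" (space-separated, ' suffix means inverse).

f' r' f' r'

  after f': (1 7 6)(2 3 4)
  after r': (1 5 3 2 6 7)
  after f': (1 5 4 2)
  after r': (1 3 6)(2 7 5)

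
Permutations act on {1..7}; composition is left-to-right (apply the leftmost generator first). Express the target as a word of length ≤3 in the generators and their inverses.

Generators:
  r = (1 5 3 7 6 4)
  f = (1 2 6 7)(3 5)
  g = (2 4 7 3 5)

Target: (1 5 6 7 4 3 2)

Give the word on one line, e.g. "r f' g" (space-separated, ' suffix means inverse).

r r f'

  after r: (1 5 3 7 6 4)
  after r: (1 3 6)(4 5 7)
  after f': (1 5 6 7 4 3 2)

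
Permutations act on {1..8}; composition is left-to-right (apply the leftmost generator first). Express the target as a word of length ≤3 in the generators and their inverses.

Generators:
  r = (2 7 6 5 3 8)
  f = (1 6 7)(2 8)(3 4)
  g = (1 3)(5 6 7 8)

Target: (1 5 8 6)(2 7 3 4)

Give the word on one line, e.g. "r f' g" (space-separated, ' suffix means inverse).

f' r r

  after f': (1 7 6)(2 8)(3 4)
  after r: (1 6)(3 4 8 7 5)
  after r: (1 5 8 6)(2 7 3 4)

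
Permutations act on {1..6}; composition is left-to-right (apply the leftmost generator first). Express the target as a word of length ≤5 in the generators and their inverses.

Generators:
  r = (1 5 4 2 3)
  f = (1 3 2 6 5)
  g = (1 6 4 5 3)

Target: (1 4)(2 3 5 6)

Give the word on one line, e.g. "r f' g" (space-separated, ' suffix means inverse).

f r f' r

  after f: (1 3 2 6 5)
  after r: (2 6 4)
  after f': (1 5 6 4 3)
  after r: (1 4)(2 3 5 6)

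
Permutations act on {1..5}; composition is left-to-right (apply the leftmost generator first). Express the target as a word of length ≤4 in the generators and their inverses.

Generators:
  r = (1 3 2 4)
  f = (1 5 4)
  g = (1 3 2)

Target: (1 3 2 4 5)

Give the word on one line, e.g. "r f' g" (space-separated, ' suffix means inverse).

g f'

  after g: (1 3 2)
  after f': (1 3 2 4 5)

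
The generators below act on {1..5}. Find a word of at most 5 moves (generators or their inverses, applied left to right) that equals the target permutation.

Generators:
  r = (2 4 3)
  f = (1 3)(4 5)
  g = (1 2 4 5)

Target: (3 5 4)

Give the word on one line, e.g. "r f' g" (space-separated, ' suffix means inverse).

  after r': (2 3 4)
  after g: (1 2 3 5)
  after r': (1 3 5)(2 4)
  after g': (1 3 4)
  after f': (3 5 4)

r' g r' g' f'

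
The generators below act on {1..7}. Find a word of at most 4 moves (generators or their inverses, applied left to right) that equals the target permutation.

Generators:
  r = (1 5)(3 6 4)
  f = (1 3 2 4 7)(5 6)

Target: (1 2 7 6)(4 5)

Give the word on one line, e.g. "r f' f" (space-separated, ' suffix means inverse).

f' f' f' r

  after f': (1 7 4 2 3)(5 6)
  after f': (1 4 3 7 2)
  after f': (1 2 7 3 4)(5 6)
  after r: (1 2 7 6)(4 5)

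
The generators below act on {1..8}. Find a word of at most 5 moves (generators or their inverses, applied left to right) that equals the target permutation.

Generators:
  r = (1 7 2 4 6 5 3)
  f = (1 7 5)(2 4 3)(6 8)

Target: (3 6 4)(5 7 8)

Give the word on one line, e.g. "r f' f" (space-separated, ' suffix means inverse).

  after f: (1 7 5)(2 4 3)(6 8)
  after r': (3 7 6 8 4 5)
  after f: (1 7 8 3 5 2 4)
  after r': (3 6 4)(5 7 8)

f r' f r'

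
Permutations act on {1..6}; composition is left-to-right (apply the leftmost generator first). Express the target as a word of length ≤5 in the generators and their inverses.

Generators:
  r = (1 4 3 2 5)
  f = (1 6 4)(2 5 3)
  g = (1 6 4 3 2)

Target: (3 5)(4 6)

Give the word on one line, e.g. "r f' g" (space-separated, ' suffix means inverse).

  after g: (1 6 4 3 2)
  after r': (1 6)(2 5)
  after f': (3 5)(4 6)

g r' f'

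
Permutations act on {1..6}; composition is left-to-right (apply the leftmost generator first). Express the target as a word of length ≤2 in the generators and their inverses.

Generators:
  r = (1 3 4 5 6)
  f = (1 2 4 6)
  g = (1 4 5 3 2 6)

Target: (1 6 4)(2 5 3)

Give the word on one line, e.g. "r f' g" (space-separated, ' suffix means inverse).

f g

  after f: (1 2 4 6)
  after g: (1 6 4)(2 5 3)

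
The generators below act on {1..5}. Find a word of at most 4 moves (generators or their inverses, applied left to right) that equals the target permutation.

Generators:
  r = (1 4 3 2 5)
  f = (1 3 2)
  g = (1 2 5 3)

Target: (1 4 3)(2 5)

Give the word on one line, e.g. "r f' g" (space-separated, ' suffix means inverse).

g' f' r

  after g': (1 3 5 2)
  after f': (3 5)
  after r: (1 4 3)(2 5)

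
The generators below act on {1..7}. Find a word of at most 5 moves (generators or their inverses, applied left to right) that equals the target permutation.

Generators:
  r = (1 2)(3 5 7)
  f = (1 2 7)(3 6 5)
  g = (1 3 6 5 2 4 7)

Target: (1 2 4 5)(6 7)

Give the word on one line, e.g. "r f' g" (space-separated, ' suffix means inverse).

f' g' g'

  after f': (1 7 2)(3 5 6)
  after g': (1 4 2 7 5 3 6)
  after g': (1 2 4 5)(6 7)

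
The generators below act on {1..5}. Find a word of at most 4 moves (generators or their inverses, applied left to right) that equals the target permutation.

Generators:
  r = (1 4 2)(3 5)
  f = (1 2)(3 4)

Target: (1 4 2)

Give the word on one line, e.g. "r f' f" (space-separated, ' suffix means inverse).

  after r': (1 2 4)(3 5)
  after r': (1 4 2)
  after f: (1 3 4)
  after f: (1 4 2)

r' r' f f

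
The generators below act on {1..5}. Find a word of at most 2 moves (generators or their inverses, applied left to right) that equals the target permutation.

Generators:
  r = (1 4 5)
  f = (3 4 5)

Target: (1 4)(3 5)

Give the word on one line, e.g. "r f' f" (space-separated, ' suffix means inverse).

  after f: (3 4 5)
  after r: (1 4)(3 5)

f r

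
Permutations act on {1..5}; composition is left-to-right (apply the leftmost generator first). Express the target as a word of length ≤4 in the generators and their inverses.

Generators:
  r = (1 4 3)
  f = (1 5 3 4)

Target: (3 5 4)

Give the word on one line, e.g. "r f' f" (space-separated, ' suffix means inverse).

  after r': (1 3 4)
  after f: (1 4 5 3)
  after f: (3 5 4)

r' f f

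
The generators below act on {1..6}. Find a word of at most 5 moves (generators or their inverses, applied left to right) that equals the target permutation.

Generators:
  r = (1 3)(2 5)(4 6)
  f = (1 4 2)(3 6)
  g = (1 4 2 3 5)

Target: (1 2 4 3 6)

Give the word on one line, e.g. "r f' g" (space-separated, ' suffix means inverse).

  after f: (1 4 2)(3 6)
  after r: (1 6)(2 3 4 5)
  after f': (1 3)(2 6)(4 5)
  after g: (1 5 2 6 3 4)
  after r: (1 2 4 3 6)

f r f' g r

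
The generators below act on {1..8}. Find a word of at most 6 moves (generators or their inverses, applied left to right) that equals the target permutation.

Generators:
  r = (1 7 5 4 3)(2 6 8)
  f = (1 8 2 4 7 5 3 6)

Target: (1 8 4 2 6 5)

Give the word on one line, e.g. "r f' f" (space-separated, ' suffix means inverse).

  after r: (1 7 5 4 3)(2 6 8)
  after f: (1 5 7 3 8 4 6 2)
  after f: (1 3 2 8 7 6 4)
  after f: (1 6 7)(3 4 8 5)
  after r: (1 8 4 2 6 5)

r f f f r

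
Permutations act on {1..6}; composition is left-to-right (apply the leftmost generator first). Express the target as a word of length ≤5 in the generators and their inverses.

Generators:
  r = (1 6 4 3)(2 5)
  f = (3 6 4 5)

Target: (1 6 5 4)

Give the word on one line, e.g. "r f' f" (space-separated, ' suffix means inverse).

r' r' f'

  after r': (1 3 4 6)(2 5)
  after r': (1 4)(3 6)
  after f': (1 6 5 4)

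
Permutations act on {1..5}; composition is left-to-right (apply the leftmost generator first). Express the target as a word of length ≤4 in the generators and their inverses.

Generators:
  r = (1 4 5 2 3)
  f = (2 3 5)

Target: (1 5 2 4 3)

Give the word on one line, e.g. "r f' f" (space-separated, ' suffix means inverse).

f r' f' r'

  after f: (2 3 5)
  after r': (1 3 4)
  after f': (1 2 5 3 4)
  after r': (1 5 2 4 3)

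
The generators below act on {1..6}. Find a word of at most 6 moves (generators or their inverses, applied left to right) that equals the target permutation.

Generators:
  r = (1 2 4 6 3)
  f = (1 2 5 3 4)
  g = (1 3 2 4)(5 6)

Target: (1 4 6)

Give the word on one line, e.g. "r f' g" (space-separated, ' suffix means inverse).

r g f' g r

  after r: (1 2 4 6 3)
  after g: (1 4 5 6 2)
  after f': (1 3 5 6)(2 4)
  after g: (1 2)(3 6)
  after r: (1 4 6)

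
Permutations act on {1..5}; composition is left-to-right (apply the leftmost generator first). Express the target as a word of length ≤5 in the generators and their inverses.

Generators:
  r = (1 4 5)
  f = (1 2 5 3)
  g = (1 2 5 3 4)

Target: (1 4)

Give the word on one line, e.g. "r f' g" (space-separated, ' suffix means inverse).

f' r' g' r'

  after f': (1 3 5 2)
  after r': (1 3 4)(2 5)
  after g': (1 5)
  after r': (1 4)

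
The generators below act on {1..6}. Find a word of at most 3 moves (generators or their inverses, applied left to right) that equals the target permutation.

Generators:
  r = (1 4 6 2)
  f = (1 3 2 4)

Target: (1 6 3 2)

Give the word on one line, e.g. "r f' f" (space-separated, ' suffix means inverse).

  after r: (1 4 6 2)
  after f': (1 2 4 6 3)
  after r': (1 6 3 2)

r f' r'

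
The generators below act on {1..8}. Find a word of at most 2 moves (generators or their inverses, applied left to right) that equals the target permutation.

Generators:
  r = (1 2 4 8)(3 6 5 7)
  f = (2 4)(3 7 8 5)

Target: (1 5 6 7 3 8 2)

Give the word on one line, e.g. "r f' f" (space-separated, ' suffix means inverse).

  after r': (1 8 4 2)(3 7 5 6)
  after f: (1 5 6 7 3 8 2)

r' f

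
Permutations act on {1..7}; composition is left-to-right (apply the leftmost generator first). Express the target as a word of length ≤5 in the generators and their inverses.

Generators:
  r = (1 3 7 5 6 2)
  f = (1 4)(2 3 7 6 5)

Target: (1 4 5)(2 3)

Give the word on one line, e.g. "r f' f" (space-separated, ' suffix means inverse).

  after f: (1 4)(2 3 7 6 5)
  after r': (1 4 2)(5 6 7)
  after f: (2 4 3 7)
  after f: (1 4 7 3 6 5 2)
  after r: (1 4 5)(2 3)

f r' f f r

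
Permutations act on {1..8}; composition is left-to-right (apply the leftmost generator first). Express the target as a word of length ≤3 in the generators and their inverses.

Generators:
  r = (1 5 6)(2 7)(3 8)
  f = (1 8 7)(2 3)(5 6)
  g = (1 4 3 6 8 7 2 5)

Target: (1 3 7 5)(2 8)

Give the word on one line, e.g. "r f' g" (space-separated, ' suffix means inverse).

f r

  after f: (1 8 7)(2 3)(5 6)
  after r: (1 3 7 5)(2 8)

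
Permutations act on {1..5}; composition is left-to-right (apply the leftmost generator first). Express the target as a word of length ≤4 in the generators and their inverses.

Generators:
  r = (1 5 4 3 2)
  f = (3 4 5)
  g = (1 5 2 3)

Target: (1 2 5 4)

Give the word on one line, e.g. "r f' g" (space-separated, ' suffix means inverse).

f' g' r f

  after f': (3 5 4)
  after g': (1 3)(2 5 4)
  after r: (1 2 4)(3 5)
  after f: (1 2 5 4)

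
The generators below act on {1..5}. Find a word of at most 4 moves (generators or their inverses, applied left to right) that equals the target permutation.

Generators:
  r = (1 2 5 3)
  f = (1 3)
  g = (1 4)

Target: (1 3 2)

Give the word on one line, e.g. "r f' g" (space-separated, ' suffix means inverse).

r f' r r

  after r: (1 2 5 3)
  after f': (1 2 5)
  after r: (1 5 2 3)
  after r: (1 3 2)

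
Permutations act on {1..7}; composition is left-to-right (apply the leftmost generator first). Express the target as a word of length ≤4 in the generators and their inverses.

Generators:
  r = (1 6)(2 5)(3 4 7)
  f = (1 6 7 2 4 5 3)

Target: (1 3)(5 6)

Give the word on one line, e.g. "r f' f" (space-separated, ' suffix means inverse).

  after r': (1 6)(2 5)(3 7 4)
  after f': (2 4 5 7)(3 6)
  after f': (1 3)(5 6)

r' f' f'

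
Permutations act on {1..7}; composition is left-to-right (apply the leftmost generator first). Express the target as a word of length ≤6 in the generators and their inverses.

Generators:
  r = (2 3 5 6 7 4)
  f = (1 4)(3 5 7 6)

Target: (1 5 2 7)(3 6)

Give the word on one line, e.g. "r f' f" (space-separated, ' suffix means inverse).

  after f: (1 4)(3 5 7 6)
  after r: (1 2 3 6 5 4)
  after r: (1 3 7 4)(2 5)
  after f: (1 5 2 7)(3 6)

f r r f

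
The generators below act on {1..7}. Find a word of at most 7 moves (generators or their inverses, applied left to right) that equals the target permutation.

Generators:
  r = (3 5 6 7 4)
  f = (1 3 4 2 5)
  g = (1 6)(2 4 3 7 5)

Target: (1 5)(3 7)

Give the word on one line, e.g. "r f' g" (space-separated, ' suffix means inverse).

  after f: (1 3 4 2 5)
  after r: (1 5)(2 6 7 4)
  after g': (1 7 2)(3 4 5 6)
  after f': (1 7 4 2 5 6)
  after g: (1 5)(3 7)

f r g' f' g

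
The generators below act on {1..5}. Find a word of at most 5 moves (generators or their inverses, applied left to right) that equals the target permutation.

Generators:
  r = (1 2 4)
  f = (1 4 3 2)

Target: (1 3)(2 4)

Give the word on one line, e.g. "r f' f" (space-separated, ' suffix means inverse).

f r' r' r' f

  after f: (1 4 3 2)
  after r': (1 2 4 3)
  after r': (3 4)
  after r': (1 4 3 2)
  after f: (1 3)(2 4)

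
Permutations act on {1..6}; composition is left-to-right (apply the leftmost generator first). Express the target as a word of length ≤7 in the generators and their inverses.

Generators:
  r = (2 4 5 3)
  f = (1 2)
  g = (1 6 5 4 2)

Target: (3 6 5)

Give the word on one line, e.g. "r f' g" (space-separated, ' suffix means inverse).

  after r': (2 3 5 4)
  after r': (2 5)(3 4)
  after r': (2 4 5 3)
  after f': (1 2 4 5 3)
  after g: (3 6 5)

r' r' r' f' g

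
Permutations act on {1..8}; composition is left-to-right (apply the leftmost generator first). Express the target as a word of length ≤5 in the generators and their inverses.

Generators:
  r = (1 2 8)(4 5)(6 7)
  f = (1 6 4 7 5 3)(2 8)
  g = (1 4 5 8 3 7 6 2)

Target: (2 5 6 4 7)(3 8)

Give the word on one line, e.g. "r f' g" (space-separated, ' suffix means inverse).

  after g': (1 2 6 7 3 8 5 4)
  after f: (1 8 3 2 4 6 5 7)
  after r: (2 5 6 4 7)(3 8)

g' f r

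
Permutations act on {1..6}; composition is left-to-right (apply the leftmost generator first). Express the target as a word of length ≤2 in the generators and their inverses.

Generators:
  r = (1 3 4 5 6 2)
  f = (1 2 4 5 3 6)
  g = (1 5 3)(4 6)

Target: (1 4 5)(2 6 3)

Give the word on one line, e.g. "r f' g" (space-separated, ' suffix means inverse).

  after g: (1 5 3)(4 6)
  after r': (1 4 5)(2 6 3)

g r'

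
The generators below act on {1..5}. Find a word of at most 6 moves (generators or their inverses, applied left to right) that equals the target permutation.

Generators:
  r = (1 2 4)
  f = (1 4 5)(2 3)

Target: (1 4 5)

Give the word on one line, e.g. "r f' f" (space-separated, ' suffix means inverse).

r f f r

  after r: (1 2 4)
  after f: (1 3 2 5)
  after f: (1 2)(4 5)
  after r: (1 4 5)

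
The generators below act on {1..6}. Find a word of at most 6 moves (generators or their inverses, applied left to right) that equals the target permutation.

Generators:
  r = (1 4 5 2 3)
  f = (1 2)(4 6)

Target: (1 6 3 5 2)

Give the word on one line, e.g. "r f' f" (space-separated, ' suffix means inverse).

f r' r' f'

  after f: (1 2)(4 6)
  after r': (1 5 4 6)(2 3)
  after r': (1 4 6 3 5)
  after f': (1 6 3 5 2)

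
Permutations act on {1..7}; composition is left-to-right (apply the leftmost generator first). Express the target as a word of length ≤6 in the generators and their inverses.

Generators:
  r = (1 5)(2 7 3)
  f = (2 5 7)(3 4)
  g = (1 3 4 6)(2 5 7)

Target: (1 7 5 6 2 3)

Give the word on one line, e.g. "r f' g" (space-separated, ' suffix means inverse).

  after g: (1 3 4 6)(2 5 7)
  after r: (1 2)(3 4 6 5)
  after g': (1 7 5)(2 6)
  after g': (1 5 6 7 2 4 3)
  after f: (1 7 5 6 2 3)

g r g' g' f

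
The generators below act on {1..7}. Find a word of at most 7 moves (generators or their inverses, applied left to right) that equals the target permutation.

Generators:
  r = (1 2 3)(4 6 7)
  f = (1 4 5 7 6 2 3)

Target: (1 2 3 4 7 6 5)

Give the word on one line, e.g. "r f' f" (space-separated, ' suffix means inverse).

  after r: (1 2 3)(4 6 7)
  after f: (1 3 4 2)(5 7)
  after r': (1 2 3 7 5 6 4)
  after f: (1 3 6 5 2)
  after r': (1 2 3 4 7 6 5)

r f r' f r'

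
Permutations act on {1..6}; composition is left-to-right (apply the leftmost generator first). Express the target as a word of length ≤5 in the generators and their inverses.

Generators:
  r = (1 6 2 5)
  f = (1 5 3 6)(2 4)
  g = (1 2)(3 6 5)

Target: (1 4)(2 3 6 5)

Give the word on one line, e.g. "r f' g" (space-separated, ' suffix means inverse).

g' f g

  after g': (1 2)(3 5 6)
  after f: (1 4 2 5)
  after g: (1 4)(2 3 6 5)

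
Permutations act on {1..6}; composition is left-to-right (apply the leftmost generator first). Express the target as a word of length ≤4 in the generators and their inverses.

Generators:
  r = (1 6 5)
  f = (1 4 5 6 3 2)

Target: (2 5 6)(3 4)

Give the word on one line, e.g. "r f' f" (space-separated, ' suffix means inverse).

r f f f

  after r: (1 6 5)
  after f: (1 3 2)(4 5)
  after f: (1 2 4 6 3)
  after f: (2 5 6)(3 4)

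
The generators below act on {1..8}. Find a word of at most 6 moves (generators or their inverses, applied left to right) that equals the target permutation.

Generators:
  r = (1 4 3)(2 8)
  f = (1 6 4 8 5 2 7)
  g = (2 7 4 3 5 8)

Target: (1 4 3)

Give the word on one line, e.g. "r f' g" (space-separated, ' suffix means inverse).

  after r: (1 4 3)(2 8)
  after r: (1 3 4)
  after r: (2 8)
  after r: (1 4 3)

r r r r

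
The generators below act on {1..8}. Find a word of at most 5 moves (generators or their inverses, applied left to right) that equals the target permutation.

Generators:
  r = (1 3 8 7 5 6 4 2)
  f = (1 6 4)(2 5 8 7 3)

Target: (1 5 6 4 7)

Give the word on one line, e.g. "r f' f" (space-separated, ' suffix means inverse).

  after f': (1 4 6)(2 3 7 8 5)
  after r': (1 6 2)(3 8 7)(4 5)
  after r': (1 5 6 4 7)

f' r' r'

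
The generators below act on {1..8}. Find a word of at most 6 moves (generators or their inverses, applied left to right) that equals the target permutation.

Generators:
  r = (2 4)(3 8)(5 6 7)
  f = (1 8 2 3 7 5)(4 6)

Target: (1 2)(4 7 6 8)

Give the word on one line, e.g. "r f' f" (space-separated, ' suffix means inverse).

r' f r r f

  after r': (2 4)(3 8)(5 7 6)
  after f: (1 8 7 4 3 2 6)
  after r: (1 3 4 8 5 6)(2 7)
  after r: (1 8 6)(2 5 7 4 3)
  after f: (1 2)(4 7 6 8)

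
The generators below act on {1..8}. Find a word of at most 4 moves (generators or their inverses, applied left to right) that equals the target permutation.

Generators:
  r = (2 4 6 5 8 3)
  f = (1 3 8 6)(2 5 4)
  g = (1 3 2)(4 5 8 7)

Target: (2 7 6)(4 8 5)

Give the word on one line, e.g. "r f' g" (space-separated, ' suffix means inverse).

r g r g

  after r: (2 4 6 5 8 3)
  after g: (1 3)(2 5 7 4 6 8)
  after r: (1 2 8 4 5 7 6 3)
  after g: (2 7 6)(4 8 5)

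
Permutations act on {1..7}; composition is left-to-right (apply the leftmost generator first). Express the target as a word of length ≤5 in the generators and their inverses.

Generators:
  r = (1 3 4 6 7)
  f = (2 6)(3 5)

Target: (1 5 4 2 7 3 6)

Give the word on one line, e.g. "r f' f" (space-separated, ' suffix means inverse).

  after r: (1 3 4 6 7)
  after f': (1 5 3 4 2 6 7)
  after r: (1 5 4 2 7 3 6)

r f' r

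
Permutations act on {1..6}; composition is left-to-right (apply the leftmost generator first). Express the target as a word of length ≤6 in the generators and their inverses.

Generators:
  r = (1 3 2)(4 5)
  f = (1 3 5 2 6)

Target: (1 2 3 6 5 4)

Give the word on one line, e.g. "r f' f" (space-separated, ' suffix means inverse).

  after r': (1 2 3)(4 5)
  after r': (1 3 2)
  after r': (4 5)
  after f': (1 6 2 5 4 3)
  after f': (1 2 3 6 5 4)

r' r' r' f' f'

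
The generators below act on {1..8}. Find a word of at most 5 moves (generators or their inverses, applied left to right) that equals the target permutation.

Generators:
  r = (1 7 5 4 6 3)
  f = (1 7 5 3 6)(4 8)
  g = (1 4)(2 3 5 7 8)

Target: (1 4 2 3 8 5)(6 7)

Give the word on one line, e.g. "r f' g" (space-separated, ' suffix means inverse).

f g r' f'

  after f: (1 7 5 3 6)(4 8)
  after g: (1 8)(2 3 6 4)
  after r': (1 8 3 4 2 6 5 7)
  after f': (1 4 2 3 8 5)(6 7)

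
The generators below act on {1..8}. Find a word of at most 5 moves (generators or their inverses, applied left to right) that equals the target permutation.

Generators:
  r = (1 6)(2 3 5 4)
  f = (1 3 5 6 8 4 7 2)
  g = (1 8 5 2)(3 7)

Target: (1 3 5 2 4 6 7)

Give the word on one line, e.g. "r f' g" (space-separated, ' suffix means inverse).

f' f' g'

  after f': (1 2 7 4 8 6 5 3)
  after f': (1 7 8 5)(2 4 6 3)
  after g': (1 3 5 2 4 6 7)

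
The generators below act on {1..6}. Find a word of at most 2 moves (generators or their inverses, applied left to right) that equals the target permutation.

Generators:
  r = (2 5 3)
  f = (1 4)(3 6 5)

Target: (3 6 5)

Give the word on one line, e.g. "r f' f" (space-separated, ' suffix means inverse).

  after f': (1 4)(3 5 6)
  after f': (3 6 5)

f' f'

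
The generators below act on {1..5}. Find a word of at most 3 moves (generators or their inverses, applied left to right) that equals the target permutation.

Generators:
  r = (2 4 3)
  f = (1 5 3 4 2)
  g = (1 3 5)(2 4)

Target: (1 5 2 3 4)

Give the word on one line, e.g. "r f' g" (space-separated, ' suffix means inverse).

  after r': (2 3 4)
  after f: (1 5 3 2 4)
  after r: (1 5 2 3 4)

r' f r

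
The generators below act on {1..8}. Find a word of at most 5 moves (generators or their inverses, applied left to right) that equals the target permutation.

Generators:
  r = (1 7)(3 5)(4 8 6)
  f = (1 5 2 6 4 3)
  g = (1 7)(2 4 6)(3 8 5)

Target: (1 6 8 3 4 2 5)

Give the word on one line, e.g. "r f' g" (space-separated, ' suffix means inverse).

  after f': (1 3 4 6 2 5)
  after g: (1 8 5 7)(2 3 6 4)
  after r: (1 6 8 3 4 2 5)

f' g r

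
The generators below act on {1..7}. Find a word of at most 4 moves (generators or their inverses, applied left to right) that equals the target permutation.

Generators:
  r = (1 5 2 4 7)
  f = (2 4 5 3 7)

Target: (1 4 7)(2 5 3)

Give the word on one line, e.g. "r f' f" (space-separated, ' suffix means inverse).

  after r': (1 7 4 2 5)
  after r': (1 4 5 7 2)
  after f': (1 2)(3 5)
  after r: (1 4 7)(2 5 3)

r' r' f' r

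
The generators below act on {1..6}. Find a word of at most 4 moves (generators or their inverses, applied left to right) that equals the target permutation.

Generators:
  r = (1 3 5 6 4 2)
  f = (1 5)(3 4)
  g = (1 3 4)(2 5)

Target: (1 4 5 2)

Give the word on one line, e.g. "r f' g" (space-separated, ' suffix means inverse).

g f

  after g: (1 3 4)(2 5)
  after f: (1 4 5 2)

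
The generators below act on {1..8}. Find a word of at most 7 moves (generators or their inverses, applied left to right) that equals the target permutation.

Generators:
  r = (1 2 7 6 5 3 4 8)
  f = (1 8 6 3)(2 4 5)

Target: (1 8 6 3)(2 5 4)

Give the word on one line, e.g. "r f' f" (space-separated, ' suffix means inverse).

f f f f f

  after f: (1 8 6 3)(2 4 5)
  after f: (1 6)(2 5 4)(3 8)
  after f: (1 3 6 8)
  after f: (2 4 5)
  after f: (1 8 6 3)(2 5 4)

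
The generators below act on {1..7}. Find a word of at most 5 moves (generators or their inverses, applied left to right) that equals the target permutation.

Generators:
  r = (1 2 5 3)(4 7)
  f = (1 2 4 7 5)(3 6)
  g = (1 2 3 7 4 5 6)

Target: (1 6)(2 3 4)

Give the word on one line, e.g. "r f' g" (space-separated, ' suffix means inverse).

  after f: (1 2 4 7 5)(3 6)
  after g': (2 7 4 3 5 6)
  after g': (1 6)(2 3 4)

f g' g'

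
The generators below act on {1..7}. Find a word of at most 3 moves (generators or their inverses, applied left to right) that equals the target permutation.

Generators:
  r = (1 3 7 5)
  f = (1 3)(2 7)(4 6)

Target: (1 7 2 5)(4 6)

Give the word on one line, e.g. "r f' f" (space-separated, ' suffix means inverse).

f r

  after f: (1 3)(2 7)(4 6)
  after r: (1 7 2 5)(4 6)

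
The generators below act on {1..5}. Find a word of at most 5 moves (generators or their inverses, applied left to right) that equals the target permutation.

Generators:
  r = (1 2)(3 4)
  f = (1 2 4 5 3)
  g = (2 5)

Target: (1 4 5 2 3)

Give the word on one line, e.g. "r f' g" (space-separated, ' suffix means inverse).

g' f' g' r'

  after g': (2 5)
  after f': (1 3 5)(2 4)
  after g': (1 3 2 4 5)
  after r': (1 4 5 2 3)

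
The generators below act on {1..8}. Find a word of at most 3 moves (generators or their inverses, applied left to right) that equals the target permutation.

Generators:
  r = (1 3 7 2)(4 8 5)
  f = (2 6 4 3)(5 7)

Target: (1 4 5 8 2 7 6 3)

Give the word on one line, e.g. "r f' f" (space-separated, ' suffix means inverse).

r' f' f'

  after r': (1 2 7 3)(4 5 8)
  after f': (1 3)(2 5 8 6)(4 7)
  after f': (1 4 5 8 2 7 6 3)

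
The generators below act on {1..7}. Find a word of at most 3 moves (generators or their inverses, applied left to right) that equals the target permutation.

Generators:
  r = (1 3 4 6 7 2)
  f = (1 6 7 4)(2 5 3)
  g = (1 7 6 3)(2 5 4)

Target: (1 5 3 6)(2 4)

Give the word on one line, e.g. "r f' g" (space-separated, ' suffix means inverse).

  after r': (1 2 7 6 4 3)
  after f: (1 5 3 6)(2 4)

r' f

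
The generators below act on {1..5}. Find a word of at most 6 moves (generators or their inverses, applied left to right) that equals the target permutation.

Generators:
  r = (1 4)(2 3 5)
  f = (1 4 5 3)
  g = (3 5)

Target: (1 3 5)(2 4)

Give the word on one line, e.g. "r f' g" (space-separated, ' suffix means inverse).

r f f r f

  after r: (1 4)(2 3 5)
  after f: (1 5 2)
  after f: (1 3)(2 4 5)
  after r: (1 5 3 4 2)
  after f: (1 3 5)(2 4)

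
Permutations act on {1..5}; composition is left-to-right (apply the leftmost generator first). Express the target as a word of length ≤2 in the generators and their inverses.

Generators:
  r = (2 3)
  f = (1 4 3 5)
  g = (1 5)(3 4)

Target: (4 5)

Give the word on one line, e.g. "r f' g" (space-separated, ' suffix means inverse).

g f

  after g: (1 5)(3 4)
  after f: (4 5)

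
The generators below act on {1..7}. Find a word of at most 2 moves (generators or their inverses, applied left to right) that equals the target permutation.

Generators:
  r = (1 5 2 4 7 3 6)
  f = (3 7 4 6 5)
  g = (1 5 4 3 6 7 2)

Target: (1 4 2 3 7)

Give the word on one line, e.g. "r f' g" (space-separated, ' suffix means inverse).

  after g': (1 2 7 6 3 4 5)
  after r: (1 4 2 3 7)

g' r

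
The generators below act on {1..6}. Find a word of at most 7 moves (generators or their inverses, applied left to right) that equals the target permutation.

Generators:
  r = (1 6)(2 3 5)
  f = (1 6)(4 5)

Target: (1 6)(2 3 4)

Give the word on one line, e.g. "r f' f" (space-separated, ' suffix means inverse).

r' f r' f' r'

  after r': (1 6)(2 5 3)
  after f: (2 4 5 3)
  after r': (1 6)(2 4 3 5)
  after f': (2 5)(3 4)
  after r': (1 6)(2 3 4)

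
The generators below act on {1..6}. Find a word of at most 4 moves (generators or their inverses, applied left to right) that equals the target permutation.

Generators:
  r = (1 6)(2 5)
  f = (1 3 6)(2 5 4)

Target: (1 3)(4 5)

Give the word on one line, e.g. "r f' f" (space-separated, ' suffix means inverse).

  after r': (1 6)(2 5)
  after f: (2 4)(3 6)
  after f: (1 3)(4 5)

r' f f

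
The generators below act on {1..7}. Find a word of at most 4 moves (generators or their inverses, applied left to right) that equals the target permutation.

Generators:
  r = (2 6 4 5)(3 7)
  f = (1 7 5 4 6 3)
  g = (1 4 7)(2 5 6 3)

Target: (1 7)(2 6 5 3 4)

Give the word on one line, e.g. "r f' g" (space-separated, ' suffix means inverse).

  after f': (1 3 6 4 5 7)
  after r: (1 7)(2 6 5 3 4)

f' r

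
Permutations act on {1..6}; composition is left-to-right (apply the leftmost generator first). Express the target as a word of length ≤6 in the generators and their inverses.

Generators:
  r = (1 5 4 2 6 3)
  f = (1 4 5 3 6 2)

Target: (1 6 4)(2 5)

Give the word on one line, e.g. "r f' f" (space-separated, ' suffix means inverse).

  after f': (1 2 6 3 5 4)
  after r': (1 4 3)
  after f: (1 5 3 4 6 2)
  after f: (1 3 5 6)(2 4)
  after f: (1 6 4)(2 5)

f' r' f f f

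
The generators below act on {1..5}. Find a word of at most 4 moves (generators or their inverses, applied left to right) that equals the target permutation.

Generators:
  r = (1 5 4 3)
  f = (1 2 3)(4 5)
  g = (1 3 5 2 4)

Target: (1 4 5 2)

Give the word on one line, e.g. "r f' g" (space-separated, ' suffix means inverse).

f r' g' f'

  after f: (1 2 3)(4 5)
  after r': (1 2 4)
  after g': (1 5 3)
  after f': (1 4 5 2)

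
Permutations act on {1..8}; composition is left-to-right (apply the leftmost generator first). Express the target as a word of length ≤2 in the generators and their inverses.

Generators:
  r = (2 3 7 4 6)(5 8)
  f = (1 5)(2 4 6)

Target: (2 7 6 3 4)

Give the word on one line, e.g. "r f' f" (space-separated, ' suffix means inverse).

r r

  after r: (2 3 7 4 6)(5 8)
  after r: (2 7 6 3 4)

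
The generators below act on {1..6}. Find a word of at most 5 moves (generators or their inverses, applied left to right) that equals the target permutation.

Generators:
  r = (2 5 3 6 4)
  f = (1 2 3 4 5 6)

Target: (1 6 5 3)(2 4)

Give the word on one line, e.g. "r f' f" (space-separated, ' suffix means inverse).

  after f': (1 6 5 4 3 2)
  after r': (1 3 4 5 6 2)
  after f: (1 4 6 3 5)
  after f: (1 5 2 3 6 4)
  after f: (1 6 5 3)(2 4)

f' r' f f f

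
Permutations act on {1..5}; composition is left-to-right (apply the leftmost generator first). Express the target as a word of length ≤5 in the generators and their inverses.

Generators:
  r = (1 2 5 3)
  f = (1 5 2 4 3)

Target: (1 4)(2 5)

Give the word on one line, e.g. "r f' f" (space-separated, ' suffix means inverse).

  after r': (1 3 5 2)
  after f': (1 4 2 3)
  after r: (1 4 5 3 2)
  after r: (1 4 3 5)
  after r: (1 4)(2 5)

r' f' r r r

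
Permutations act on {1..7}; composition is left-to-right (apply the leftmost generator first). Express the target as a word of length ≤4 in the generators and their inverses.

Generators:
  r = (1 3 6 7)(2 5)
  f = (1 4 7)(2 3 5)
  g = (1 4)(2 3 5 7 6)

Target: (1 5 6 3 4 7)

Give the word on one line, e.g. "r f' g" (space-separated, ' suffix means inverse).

  after r: (1 3 6 7)(2 5)
  after g': (1 2 3 7 4)(5 6)
  after f: (1 3)(2 5 6)
  after f: (1 5 6 3 4 7)

r g' f f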